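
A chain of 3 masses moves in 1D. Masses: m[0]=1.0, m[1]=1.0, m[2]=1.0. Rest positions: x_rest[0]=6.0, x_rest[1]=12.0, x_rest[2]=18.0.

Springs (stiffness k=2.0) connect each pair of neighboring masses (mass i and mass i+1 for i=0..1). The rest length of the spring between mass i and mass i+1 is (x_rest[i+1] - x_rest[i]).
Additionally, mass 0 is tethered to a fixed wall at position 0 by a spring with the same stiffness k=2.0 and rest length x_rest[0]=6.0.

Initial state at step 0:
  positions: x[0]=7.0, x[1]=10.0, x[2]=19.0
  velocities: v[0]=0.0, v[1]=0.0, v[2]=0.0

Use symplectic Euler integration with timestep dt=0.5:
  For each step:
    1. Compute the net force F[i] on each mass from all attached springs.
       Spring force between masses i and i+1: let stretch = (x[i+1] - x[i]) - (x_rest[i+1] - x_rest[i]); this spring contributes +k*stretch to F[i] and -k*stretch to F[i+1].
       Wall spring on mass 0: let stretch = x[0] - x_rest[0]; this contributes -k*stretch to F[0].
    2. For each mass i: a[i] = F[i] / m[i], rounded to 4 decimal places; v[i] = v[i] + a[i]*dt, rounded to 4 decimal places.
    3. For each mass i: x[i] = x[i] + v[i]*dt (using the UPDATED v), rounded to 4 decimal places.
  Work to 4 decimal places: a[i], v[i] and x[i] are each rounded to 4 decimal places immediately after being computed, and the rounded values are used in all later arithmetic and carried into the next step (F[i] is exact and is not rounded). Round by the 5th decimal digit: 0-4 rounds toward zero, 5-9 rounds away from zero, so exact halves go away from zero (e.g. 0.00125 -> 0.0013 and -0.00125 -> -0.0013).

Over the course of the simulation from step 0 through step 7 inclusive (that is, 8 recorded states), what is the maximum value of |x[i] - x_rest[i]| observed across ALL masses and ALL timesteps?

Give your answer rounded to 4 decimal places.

Answer: 2.2500

Derivation:
Step 0: x=[7.0000 10.0000 19.0000] v=[0.0000 0.0000 0.0000]
Step 1: x=[5.0000 13.0000 17.5000] v=[-4.0000 6.0000 -3.0000]
Step 2: x=[4.5000 14.2500 16.7500] v=[-1.0000 2.5000 -1.5000]
Step 3: x=[6.6250 11.8750 17.7500] v=[4.2500 -4.7500 2.0000]
Step 4: x=[8.0625 9.8125 18.8125] v=[2.8750 -4.1250 2.1250]
Step 5: x=[6.3438 11.3750 18.3750] v=[-3.4375 3.1250 -0.8750]
Step 6: x=[3.9688 13.9219 17.4375] v=[-4.7501 5.0938 -1.8750]
Step 7: x=[4.5859 13.2501 17.7422] v=[1.2342 -1.3437 0.6094]
Max displacement = 2.2500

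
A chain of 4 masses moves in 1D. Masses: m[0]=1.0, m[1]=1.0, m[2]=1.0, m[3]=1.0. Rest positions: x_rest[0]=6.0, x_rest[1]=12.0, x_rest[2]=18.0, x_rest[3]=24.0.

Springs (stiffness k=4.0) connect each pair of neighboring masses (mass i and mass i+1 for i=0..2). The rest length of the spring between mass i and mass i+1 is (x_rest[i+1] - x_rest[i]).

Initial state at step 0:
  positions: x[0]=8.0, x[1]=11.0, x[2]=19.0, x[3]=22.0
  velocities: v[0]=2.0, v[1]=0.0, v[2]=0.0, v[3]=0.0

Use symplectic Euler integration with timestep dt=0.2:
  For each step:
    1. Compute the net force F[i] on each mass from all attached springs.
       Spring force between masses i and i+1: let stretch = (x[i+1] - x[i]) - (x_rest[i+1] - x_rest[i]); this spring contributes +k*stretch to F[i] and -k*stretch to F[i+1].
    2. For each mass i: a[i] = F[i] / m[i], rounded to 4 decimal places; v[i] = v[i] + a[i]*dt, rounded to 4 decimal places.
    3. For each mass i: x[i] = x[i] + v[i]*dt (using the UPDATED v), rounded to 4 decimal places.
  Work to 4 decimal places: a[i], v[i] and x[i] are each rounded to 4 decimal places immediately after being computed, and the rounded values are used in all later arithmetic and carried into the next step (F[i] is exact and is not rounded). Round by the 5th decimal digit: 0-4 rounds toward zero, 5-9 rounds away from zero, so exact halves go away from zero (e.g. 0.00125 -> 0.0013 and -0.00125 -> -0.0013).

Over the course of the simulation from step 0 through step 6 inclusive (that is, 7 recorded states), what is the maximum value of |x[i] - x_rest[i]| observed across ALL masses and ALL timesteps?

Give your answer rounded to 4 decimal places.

Step 0: x=[8.0000 11.0000 19.0000 22.0000] v=[2.0000 0.0000 0.0000 0.0000]
Step 1: x=[7.9200 11.8000 18.2000 22.4800] v=[-0.4000 4.0000 -4.0000 2.4000]
Step 2: x=[7.5008 13.0032 17.0608 23.2352] v=[-2.0960 6.0160 -5.6960 3.7760]
Step 3: x=[7.0020 13.9752 16.2603 23.9625] v=[-2.4941 4.8602 -4.0026 3.6365]
Step 4: x=[6.6589 14.1971 16.3265 24.4174] v=[-1.7155 1.1097 0.3311 2.2747]
Step 5: x=[6.5619 13.5536 17.3466 24.5378] v=[-0.4849 -3.2173 5.1003 0.6020]
Step 6: x=[6.6236 12.3983 18.9104 24.4676] v=[0.3085 -5.7763 7.8189 -0.3510]
Max displacement = 2.1971

Answer: 2.1971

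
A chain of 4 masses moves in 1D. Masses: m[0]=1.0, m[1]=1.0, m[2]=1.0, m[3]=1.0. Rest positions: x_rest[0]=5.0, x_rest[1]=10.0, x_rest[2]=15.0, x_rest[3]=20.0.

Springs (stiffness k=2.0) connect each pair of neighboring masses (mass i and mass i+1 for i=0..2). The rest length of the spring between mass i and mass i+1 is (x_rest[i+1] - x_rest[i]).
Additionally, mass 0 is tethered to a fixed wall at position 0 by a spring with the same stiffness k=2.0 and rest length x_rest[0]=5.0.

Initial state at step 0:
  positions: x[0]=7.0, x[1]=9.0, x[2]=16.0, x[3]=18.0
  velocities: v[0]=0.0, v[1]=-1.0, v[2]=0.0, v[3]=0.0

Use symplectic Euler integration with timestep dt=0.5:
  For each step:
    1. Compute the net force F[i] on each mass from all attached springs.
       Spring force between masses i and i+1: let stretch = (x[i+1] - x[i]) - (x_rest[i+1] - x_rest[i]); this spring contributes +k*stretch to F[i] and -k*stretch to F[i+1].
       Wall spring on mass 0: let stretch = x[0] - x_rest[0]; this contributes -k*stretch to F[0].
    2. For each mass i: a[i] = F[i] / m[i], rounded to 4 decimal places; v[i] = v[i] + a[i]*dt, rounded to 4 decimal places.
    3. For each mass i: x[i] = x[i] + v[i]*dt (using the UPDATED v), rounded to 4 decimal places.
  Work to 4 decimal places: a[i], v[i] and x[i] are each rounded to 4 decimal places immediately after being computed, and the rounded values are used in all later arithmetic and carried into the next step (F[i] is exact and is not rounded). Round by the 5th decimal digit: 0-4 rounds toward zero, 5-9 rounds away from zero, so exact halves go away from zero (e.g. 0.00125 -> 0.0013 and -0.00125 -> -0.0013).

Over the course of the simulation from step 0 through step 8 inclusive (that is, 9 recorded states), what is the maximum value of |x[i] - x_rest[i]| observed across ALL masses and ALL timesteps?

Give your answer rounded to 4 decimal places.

Step 0: x=[7.0000 9.0000 16.0000 18.0000] v=[0.0000 -1.0000 0.0000 0.0000]
Step 1: x=[4.5000 11.0000 13.5000 19.5000] v=[-5.0000 4.0000 -5.0000 3.0000]
Step 2: x=[3.0000 11.0000 12.7500 20.5000] v=[-3.0000 0.0000 -1.5000 2.0000]
Step 3: x=[4.0000 7.8750 15.0000 20.1250] v=[2.0000 -6.2500 4.5000 -0.7500]
Step 4: x=[4.9375 6.3750 16.2500 19.6875] v=[1.8750 -3.0000 2.5000 -0.8750]
Step 5: x=[4.1250 9.0938 14.2813 20.0313] v=[-1.6250 5.4375 -3.9375 0.6875]
Step 6: x=[3.7344 11.9219 12.5938 20.0001] v=[-0.7812 5.6562 -3.3750 -0.0625]
Step 7: x=[5.5704 10.9922 14.2735 18.7657] v=[3.6719 -1.8594 3.3594 -2.4688]
Step 8: x=[7.3321 8.9923 16.5587 17.7852] v=[3.5233 -3.9999 4.5703 -1.9610]
Max displacement = 3.6250

Answer: 3.6250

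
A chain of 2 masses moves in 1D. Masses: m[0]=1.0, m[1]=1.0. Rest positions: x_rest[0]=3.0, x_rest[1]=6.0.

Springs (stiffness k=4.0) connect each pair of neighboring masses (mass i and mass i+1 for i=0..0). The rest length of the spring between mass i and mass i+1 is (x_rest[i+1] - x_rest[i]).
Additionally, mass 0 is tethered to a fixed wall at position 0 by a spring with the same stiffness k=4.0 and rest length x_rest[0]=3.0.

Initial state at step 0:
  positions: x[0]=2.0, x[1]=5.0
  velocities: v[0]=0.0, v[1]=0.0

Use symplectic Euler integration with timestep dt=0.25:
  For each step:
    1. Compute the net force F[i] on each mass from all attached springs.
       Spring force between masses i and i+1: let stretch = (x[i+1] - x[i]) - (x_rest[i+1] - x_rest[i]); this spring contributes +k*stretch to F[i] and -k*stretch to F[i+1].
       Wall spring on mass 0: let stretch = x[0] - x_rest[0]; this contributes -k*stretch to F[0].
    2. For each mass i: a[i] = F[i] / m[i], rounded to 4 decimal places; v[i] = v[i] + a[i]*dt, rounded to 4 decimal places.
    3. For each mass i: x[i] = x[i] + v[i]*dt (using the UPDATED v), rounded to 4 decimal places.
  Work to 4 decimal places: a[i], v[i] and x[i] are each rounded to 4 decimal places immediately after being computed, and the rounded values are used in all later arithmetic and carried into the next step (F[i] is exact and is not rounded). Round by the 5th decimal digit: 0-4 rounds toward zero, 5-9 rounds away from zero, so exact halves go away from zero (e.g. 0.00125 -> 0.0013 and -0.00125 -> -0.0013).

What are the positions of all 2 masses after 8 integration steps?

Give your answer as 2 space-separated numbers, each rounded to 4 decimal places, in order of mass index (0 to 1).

Step 0: x=[2.0000 5.0000] v=[0.0000 0.0000]
Step 1: x=[2.2500 5.0000] v=[1.0000 0.0000]
Step 2: x=[2.6250 5.0625] v=[1.5000 0.2500]
Step 3: x=[2.9531 5.2656] v=[1.3125 0.8125]
Step 4: x=[3.1211 5.6406] v=[0.6719 1.5000]
Step 5: x=[3.1387 6.1357] v=[0.0703 1.9805]
Step 6: x=[3.1209 6.6316] v=[-0.0714 1.9835]
Step 7: x=[3.2005 6.9998] v=[0.3184 1.4728]
Step 8: x=[3.4298 7.1682] v=[0.9172 0.6735]

Answer: 3.4298 7.1682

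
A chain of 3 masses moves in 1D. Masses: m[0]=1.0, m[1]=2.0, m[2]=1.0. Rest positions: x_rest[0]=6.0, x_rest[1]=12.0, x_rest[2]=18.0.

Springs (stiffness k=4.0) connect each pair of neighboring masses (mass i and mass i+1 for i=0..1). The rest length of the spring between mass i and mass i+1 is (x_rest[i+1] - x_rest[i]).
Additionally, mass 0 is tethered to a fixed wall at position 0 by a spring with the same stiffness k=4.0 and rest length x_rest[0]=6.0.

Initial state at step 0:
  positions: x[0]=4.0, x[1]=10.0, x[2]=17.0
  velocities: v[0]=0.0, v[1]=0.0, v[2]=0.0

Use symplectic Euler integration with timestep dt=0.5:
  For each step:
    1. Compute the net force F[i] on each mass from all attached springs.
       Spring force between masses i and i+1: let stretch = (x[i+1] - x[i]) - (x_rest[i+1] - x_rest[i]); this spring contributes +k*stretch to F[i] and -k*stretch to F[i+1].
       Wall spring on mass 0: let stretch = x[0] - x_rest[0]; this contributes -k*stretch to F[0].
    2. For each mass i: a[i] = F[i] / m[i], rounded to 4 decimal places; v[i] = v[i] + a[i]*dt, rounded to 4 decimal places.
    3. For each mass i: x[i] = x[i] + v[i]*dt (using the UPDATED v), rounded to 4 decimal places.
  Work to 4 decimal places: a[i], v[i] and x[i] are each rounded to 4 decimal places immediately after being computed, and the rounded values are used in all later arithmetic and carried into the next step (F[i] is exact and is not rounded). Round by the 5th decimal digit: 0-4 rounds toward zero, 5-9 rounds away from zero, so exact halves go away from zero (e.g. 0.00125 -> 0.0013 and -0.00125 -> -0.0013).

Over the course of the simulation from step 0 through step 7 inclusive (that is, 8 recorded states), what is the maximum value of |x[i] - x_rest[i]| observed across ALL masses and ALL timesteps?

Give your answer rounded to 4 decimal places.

Step 0: x=[4.0000 10.0000 17.0000] v=[0.0000 0.0000 0.0000]
Step 1: x=[6.0000 10.5000 16.0000] v=[4.0000 1.0000 -2.0000]
Step 2: x=[6.5000 11.5000 15.5000] v=[1.0000 2.0000 -1.0000]
Step 3: x=[5.5000 12.0000 17.0000] v=[-2.0000 1.0000 3.0000]
Step 4: x=[5.5000 11.7500 19.5000] v=[0.0000 -0.5000 5.0000]
Step 5: x=[6.2500 12.2500 20.2500] v=[1.5000 1.0000 1.5000]
Step 6: x=[6.7500 13.7500 19.0000] v=[1.0000 3.0000 -2.5000]
Step 7: x=[7.5000 14.3750 18.5000] v=[1.5000 1.2500 -1.0000]
Max displacement = 2.5000

Answer: 2.5000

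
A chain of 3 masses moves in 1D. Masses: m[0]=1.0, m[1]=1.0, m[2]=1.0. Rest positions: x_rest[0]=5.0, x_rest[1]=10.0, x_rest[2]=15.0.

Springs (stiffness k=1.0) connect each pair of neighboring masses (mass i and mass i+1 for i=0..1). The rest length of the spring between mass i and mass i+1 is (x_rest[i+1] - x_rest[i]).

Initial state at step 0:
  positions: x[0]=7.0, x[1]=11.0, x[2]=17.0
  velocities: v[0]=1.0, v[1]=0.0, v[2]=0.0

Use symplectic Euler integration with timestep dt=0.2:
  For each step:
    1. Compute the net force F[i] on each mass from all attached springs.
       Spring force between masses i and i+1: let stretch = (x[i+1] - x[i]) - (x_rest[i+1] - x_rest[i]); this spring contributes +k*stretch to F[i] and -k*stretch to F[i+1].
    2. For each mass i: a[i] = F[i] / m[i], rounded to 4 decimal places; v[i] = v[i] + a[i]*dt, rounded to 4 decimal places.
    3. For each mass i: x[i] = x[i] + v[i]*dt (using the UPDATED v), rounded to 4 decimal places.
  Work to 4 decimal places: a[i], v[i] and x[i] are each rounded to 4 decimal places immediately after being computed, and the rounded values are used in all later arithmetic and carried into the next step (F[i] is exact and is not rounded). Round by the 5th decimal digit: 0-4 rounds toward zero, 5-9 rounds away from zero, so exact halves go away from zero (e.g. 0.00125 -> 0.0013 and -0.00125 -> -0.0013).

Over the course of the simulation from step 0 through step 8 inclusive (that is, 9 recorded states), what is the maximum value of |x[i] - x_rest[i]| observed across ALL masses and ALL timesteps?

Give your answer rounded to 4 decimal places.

Answer: 2.7975

Derivation:
Step 0: x=[7.0000 11.0000 17.0000] v=[1.0000 0.0000 0.0000]
Step 1: x=[7.1600 11.0800 16.9600] v=[0.8000 0.4000 -0.2000]
Step 2: x=[7.2768 11.2384 16.8848] v=[0.5840 0.7920 -0.3760]
Step 3: x=[7.3521 11.4642 16.7837] v=[0.3763 1.1290 -0.5053]
Step 4: x=[7.3918 11.7383 16.6699] v=[0.1987 1.3705 -0.5692]
Step 5: x=[7.4054 12.0358 16.5588] v=[0.0680 1.4875 -0.5555]
Step 6: x=[7.4042 12.3290 16.4668] v=[-0.0059 1.4660 -0.4601]
Step 7: x=[7.4000 12.5907 16.4093] v=[-0.0209 1.3086 -0.2877]
Step 8: x=[7.4034 12.7975 16.3990] v=[0.0172 1.0342 -0.0514]
Max displacement = 2.7975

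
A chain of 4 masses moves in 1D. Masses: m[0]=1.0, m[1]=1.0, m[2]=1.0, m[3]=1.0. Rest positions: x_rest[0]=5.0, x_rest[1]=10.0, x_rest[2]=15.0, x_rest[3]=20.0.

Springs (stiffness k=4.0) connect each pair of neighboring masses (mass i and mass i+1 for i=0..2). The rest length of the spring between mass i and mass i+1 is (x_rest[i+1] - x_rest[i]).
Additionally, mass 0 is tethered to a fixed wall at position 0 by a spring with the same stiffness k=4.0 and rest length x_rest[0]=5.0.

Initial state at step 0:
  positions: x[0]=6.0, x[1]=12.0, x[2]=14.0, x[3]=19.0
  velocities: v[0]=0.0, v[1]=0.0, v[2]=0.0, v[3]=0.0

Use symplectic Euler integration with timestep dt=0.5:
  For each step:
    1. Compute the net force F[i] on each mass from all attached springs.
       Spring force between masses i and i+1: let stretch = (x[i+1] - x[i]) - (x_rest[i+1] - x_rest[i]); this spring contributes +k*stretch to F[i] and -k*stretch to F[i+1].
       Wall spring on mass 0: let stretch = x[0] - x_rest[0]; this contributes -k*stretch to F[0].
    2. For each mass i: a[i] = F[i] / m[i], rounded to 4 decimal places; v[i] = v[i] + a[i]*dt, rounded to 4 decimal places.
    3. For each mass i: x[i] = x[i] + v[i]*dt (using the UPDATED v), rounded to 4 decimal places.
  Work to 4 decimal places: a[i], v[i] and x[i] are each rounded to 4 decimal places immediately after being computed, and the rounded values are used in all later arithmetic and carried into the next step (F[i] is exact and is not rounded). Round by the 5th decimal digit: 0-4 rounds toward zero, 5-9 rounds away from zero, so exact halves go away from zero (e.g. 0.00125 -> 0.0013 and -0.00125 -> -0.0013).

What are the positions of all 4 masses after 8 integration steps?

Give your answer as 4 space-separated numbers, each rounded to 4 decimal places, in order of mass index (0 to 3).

Answer: 4.0000 8.0000 16.0000 21.0000

Derivation:
Step 0: x=[6.0000 12.0000 14.0000 19.0000] v=[0.0000 0.0000 0.0000 0.0000]
Step 1: x=[6.0000 8.0000 17.0000 19.0000] v=[0.0000 -8.0000 6.0000 0.0000]
Step 2: x=[2.0000 11.0000 13.0000 22.0000] v=[-8.0000 6.0000 -8.0000 6.0000]
Step 3: x=[5.0000 7.0000 16.0000 21.0000] v=[6.0000 -8.0000 6.0000 -2.0000]
Step 4: x=[5.0000 10.0000 15.0000 20.0000] v=[0.0000 6.0000 -2.0000 -2.0000]
Step 5: x=[5.0000 13.0000 14.0000 19.0000] v=[0.0000 6.0000 -2.0000 -2.0000]
Step 6: x=[8.0000 9.0000 17.0000 18.0000] v=[6.0000 -8.0000 6.0000 -2.0000]
Step 7: x=[4.0000 12.0000 13.0000 21.0000] v=[-8.0000 6.0000 -8.0000 6.0000]
Step 8: x=[4.0000 8.0000 16.0000 21.0000] v=[0.0000 -8.0000 6.0000 0.0000]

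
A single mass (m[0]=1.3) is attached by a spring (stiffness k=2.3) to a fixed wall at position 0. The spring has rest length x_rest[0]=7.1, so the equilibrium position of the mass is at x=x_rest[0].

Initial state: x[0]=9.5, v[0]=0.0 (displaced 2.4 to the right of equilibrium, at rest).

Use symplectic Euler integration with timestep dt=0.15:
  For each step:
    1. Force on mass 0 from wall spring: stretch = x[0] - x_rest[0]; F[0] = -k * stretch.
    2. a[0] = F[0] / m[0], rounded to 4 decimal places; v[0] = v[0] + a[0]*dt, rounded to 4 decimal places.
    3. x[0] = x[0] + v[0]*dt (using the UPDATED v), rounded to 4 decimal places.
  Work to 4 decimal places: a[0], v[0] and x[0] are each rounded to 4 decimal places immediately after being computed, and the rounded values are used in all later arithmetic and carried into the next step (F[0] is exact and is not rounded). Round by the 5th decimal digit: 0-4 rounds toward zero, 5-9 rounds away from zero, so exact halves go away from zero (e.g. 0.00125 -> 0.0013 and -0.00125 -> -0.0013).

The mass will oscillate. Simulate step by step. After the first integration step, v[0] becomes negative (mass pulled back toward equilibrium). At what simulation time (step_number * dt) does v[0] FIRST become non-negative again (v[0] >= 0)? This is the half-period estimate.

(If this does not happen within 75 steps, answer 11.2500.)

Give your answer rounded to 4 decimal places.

Step 0: x=[9.5000] v=[0.0000]
Step 1: x=[9.4045] v=[-0.6369]
Step 2: x=[9.2172] v=[-1.2485]
Step 3: x=[8.9456] v=[-1.8104]
Step 4: x=[8.6006] v=[-2.3002]
Step 5: x=[8.1958] v=[-2.6984]
Step 6: x=[7.7474] v=[-2.9892]
Step 7: x=[7.2733] v=[-3.1610]
Step 8: x=[6.7923] v=[-3.2070]
Step 9: x=[6.3235] v=[-3.1253]
Step 10: x=[5.8856] v=[-2.9192]
Step 11: x=[5.4961] v=[-2.5969]
Step 12: x=[5.1704] v=[-2.1712]
Step 13: x=[4.9215] v=[-1.6591]
Step 14: x=[4.7594] v=[-1.0810]
Step 15: x=[4.6904] v=[-0.4598]
Step 16: x=[4.7174] v=[0.1797]
First v>=0 after going negative at step 16, time=2.4000

Answer: 2.4000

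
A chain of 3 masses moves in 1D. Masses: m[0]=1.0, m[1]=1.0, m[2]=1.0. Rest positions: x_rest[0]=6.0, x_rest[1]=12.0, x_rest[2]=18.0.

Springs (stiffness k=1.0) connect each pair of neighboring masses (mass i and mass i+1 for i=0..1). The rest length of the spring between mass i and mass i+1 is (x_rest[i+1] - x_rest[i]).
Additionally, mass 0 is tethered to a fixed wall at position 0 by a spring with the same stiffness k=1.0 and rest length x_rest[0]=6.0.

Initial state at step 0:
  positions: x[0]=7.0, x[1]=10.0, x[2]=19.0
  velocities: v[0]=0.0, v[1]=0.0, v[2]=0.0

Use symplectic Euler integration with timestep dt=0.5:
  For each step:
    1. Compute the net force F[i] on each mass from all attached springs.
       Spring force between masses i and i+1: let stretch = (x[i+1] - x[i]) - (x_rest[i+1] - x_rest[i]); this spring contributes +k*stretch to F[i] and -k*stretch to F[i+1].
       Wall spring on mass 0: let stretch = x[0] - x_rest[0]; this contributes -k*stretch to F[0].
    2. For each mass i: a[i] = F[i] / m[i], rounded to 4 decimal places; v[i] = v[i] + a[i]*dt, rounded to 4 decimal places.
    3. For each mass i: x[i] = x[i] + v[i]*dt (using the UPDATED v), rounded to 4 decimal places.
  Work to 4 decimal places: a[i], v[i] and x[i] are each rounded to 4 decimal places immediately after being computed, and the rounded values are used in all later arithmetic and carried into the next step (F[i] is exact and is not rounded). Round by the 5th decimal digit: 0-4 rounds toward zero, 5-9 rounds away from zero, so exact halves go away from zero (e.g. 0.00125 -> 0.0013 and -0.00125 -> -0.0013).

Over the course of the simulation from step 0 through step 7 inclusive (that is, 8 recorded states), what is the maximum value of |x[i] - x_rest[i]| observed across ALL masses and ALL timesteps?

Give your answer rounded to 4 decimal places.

Step 0: x=[7.0000 10.0000 19.0000] v=[0.0000 0.0000 0.0000]
Step 1: x=[6.0000 11.5000 18.2500] v=[-2.0000 3.0000 -1.5000]
Step 2: x=[4.8750 13.3125 17.3125] v=[-2.2500 3.6250 -1.8750]
Step 3: x=[4.6406 14.0157 16.8750] v=[-0.4688 1.4063 -0.8750]
Step 4: x=[5.5899 13.0899 17.2227] v=[1.8985 -1.8516 0.6954]
Step 5: x=[7.0167 11.3223 18.0372] v=[2.8536 -3.5352 1.6290]
Step 6: x=[7.7658 10.1570 18.6730] v=[1.4981 -2.3306 1.2716]
Step 7: x=[7.1712 10.5229 18.6798] v=[-1.1892 0.7318 0.0136]
Max displacement = 2.0157

Answer: 2.0157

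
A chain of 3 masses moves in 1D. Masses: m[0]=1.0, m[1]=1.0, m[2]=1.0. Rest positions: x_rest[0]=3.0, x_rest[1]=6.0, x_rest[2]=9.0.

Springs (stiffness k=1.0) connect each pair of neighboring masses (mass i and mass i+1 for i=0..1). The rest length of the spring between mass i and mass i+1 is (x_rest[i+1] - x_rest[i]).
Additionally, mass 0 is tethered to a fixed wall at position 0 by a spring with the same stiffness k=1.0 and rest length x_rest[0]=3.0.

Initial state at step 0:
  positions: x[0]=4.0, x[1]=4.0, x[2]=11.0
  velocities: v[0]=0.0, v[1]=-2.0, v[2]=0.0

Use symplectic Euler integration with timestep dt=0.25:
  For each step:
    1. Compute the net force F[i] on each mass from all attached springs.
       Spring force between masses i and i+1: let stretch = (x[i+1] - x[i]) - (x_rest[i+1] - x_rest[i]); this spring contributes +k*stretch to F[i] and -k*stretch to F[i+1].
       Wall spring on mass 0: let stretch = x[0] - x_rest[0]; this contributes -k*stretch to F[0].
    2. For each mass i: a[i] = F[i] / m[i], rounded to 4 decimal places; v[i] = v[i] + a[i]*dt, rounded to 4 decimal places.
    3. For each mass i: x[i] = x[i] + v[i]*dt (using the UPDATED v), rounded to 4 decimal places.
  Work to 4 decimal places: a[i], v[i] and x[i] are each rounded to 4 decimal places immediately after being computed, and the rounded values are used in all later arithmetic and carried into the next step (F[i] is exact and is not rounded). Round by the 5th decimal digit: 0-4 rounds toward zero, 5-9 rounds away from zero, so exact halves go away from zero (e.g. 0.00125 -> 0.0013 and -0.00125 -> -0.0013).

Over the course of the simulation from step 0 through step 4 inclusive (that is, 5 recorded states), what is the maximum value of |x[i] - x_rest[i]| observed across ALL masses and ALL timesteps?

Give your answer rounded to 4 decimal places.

Step 0: x=[4.0000 4.0000 11.0000] v=[0.0000 -2.0000 0.0000]
Step 1: x=[3.7500 3.9375 10.7500] v=[-1.0000 -0.2500 -1.0000]
Step 2: x=[3.2774 4.2891 10.2617] v=[-1.8906 1.4063 -1.9531]
Step 3: x=[2.6632 4.9507 9.5876] v=[-2.4570 2.6465 -2.6963]
Step 4: x=[2.0255 5.7592 8.8112] v=[-2.5509 3.2339 -3.1055]
Max displacement = 2.0625

Answer: 2.0625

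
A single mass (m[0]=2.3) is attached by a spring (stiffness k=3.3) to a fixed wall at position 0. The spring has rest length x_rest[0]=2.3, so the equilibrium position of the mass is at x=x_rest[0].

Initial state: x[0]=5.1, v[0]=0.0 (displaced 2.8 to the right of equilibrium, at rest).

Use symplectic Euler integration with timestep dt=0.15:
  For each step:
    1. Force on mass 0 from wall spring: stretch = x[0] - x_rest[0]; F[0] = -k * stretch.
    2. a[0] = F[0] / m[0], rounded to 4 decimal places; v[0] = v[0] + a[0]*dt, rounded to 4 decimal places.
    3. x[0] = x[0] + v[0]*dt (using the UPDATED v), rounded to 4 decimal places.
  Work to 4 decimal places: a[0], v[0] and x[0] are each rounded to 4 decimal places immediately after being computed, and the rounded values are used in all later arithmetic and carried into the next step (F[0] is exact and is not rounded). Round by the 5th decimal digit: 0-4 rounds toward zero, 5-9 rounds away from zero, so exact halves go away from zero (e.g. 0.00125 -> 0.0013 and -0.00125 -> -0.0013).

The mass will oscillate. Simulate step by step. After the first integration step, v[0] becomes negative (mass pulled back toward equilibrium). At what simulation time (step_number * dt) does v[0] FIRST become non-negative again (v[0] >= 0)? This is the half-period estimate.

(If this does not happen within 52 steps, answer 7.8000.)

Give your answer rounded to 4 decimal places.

Answer: 2.7000

Derivation:
Step 0: x=[5.1000] v=[0.0000]
Step 1: x=[5.0096] v=[-0.6026]
Step 2: x=[4.8317] v=[-1.1858]
Step 3: x=[4.5721] v=[-1.7307]
Step 4: x=[4.2391] v=[-2.2197]
Step 5: x=[3.8436] v=[-2.6370]
Step 6: x=[3.3982] v=[-2.9692]
Step 7: x=[2.9174] v=[-3.2056]
Step 8: x=[2.4166] v=[-3.3385]
Step 9: x=[1.9121] v=[-3.3636]
Step 10: x=[1.4201] v=[-3.2801]
Step 11: x=[0.9565] v=[-3.0907]
Step 12: x=[0.5363] v=[-2.8016]
Step 13: x=[0.1730] v=[-2.4220]
Step 14: x=[-0.1216] v=[-1.9642]
Step 15: x=[-0.3381] v=[-1.4430]
Step 16: x=[-0.4694] v=[-0.8752]
Step 17: x=[-0.5113] v=[-0.2792]
Step 18: x=[-0.4624] v=[0.3258]
First v>=0 after going negative at step 18, time=2.7000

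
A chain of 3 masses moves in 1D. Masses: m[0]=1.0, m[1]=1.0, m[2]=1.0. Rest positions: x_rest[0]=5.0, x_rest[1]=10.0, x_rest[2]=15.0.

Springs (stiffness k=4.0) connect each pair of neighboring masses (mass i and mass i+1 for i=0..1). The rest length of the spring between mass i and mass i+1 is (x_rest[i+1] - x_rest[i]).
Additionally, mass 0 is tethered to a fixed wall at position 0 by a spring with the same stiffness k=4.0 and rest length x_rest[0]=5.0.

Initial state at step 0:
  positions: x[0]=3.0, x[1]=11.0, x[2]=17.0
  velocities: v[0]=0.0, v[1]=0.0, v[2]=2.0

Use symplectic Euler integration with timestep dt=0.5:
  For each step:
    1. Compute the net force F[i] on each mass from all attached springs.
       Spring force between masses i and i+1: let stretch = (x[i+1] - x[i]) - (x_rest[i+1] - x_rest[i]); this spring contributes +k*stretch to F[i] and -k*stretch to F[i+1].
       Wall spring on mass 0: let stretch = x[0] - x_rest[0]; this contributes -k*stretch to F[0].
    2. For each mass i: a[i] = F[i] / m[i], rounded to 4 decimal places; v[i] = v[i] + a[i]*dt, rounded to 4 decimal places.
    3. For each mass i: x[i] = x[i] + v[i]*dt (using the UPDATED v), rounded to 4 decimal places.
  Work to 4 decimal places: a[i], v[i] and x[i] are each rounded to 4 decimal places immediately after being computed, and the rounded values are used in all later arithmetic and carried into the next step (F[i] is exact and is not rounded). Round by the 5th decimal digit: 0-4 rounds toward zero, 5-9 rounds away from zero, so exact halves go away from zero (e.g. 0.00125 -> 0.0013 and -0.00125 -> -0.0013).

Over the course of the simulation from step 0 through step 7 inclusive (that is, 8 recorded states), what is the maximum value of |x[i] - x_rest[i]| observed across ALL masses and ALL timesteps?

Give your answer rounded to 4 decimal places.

Answer: 4.0000

Derivation:
Step 0: x=[3.0000 11.0000 17.0000] v=[0.0000 0.0000 2.0000]
Step 1: x=[8.0000 9.0000 17.0000] v=[10.0000 -4.0000 0.0000]
Step 2: x=[6.0000 14.0000 14.0000] v=[-4.0000 10.0000 -6.0000]
Step 3: x=[6.0000 11.0000 16.0000] v=[0.0000 -6.0000 4.0000]
Step 4: x=[5.0000 8.0000 18.0000] v=[-2.0000 -6.0000 4.0000]
Step 5: x=[2.0000 12.0000 15.0000] v=[-6.0000 8.0000 -6.0000]
Step 6: x=[7.0000 9.0000 14.0000] v=[10.0000 -6.0000 -2.0000]
Step 7: x=[7.0000 9.0000 13.0000] v=[0.0000 0.0000 -2.0000]
Max displacement = 4.0000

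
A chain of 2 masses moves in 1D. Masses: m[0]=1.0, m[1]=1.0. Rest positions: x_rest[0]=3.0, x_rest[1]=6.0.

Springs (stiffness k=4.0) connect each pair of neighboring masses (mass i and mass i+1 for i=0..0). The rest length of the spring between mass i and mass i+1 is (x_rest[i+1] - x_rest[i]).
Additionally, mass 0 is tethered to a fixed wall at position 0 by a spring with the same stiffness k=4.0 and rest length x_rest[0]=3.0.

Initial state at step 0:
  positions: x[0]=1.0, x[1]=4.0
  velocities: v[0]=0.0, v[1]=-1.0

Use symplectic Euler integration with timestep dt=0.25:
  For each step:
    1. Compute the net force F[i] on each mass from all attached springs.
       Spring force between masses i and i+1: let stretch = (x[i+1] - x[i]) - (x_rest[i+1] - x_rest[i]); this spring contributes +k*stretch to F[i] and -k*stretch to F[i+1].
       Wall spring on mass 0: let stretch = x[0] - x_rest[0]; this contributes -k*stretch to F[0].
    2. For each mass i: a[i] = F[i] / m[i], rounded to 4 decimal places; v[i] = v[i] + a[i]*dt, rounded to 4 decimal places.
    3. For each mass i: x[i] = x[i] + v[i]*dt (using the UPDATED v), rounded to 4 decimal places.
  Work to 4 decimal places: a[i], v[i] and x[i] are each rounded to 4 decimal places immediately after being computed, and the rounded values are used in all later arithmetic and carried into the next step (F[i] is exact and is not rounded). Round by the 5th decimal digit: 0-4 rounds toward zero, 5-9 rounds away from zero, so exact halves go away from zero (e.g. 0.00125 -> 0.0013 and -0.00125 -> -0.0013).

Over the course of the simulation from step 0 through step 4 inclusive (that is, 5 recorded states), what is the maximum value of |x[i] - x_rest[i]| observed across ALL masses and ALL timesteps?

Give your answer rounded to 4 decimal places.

Answer: 2.3125

Derivation:
Step 0: x=[1.0000 4.0000] v=[0.0000 -1.0000]
Step 1: x=[1.5000 3.7500] v=[2.0000 -1.0000]
Step 2: x=[2.1875 3.6875] v=[2.7500 -0.2500]
Step 3: x=[2.7031 4.0000] v=[2.0625 1.2500]
Step 4: x=[2.8672 4.7383] v=[0.6563 2.9531]
Max displacement = 2.3125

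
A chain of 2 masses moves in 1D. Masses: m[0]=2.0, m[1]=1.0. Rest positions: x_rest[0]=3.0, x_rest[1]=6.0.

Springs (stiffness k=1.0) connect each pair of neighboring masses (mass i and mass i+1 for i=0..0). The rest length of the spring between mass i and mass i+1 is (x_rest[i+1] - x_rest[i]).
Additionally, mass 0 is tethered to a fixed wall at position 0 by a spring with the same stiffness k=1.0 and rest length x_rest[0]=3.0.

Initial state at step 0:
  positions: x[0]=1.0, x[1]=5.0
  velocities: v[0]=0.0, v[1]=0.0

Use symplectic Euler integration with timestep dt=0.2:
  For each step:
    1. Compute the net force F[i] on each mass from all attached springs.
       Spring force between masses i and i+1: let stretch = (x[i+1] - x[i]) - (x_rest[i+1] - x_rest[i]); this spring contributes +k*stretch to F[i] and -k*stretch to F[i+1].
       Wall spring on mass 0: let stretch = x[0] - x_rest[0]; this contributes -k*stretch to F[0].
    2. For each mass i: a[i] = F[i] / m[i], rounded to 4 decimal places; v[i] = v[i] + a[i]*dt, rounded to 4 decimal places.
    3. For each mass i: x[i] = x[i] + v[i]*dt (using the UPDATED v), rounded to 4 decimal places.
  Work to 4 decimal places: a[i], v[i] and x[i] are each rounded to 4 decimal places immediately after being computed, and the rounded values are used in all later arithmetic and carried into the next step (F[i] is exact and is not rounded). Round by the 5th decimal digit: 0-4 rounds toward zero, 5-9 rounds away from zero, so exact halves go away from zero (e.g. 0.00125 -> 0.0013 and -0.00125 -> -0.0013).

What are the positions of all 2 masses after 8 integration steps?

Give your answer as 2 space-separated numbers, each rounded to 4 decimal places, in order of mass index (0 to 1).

Step 0: x=[1.0000 5.0000] v=[0.0000 0.0000]
Step 1: x=[1.0600 4.9600] v=[0.3000 -0.2000]
Step 2: x=[1.1768 4.8840] v=[0.5840 -0.3800]
Step 3: x=[1.3442 4.7797] v=[0.8370 -0.5214]
Step 4: x=[1.5534 4.6580] v=[1.0461 -0.6085]
Step 5: x=[1.7936 4.5321] v=[1.2012 -0.6294]
Step 6: x=[2.0527 4.4167] v=[1.2957 -0.5771]
Step 7: x=[2.3181 4.3267] v=[1.3268 -0.4499]
Step 8: x=[2.5773 4.2764] v=[1.2958 -0.2516]

Answer: 2.5773 4.2764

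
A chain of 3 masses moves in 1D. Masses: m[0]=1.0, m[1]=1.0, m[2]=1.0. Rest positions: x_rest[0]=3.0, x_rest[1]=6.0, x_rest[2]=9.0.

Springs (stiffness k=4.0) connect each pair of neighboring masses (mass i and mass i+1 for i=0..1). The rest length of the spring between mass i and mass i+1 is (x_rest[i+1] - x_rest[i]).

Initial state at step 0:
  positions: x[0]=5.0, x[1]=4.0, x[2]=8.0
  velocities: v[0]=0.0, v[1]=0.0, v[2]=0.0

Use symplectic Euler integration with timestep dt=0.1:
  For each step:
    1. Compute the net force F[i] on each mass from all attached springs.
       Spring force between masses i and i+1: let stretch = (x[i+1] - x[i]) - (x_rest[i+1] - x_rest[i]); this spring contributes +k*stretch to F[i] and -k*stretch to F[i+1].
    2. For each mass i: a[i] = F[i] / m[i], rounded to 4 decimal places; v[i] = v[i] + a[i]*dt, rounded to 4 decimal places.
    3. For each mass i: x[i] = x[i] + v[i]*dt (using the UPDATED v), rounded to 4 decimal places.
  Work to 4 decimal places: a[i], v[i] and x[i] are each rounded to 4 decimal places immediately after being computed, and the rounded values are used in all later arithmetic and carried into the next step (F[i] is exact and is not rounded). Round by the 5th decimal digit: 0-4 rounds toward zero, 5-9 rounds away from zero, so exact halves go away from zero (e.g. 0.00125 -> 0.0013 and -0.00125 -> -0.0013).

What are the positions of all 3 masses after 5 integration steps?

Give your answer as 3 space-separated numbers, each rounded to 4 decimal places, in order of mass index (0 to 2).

Step 0: x=[5.0000 4.0000 8.0000] v=[0.0000 0.0000 0.0000]
Step 1: x=[4.8400 4.2000 7.9600] v=[-1.6000 2.0000 -0.4000]
Step 2: x=[4.5344 4.5760 7.8896] v=[-3.0560 3.7600 -0.7040]
Step 3: x=[4.1105 5.0829 7.8067] v=[-4.2394 5.0688 -0.8294]
Step 4: x=[3.6055 5.6598 7.7348] v=[-5.0504 5.7694 -0.7189]
Step 5: x=[3.0626 6.2376 7.6999] v=[-5.4287 5.7777 -0.3489]

Answer: 3.0626 6.2376 7.6999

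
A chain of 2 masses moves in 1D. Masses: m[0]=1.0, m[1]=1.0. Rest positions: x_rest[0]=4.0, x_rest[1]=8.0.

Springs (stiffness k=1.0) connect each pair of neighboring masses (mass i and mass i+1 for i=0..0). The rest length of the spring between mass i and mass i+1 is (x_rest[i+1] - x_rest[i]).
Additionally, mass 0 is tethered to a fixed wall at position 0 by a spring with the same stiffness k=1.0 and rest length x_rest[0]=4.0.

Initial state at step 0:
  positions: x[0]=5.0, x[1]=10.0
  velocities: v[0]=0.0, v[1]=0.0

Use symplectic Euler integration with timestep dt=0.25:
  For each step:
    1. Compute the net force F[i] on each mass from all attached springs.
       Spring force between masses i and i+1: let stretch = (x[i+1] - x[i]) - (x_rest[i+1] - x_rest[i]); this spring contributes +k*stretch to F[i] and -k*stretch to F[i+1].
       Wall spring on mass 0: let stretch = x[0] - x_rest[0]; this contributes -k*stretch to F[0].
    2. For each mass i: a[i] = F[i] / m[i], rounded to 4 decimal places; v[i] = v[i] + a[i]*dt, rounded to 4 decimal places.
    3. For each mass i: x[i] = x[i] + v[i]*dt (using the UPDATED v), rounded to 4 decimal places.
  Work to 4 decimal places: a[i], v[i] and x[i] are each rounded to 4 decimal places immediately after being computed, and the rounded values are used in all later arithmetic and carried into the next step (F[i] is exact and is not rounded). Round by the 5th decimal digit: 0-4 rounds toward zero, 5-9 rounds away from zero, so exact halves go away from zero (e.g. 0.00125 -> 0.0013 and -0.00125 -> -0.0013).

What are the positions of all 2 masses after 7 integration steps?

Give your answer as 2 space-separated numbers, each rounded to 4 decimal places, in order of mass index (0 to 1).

Step 0: x=[5.0000 10.0000] v=[0.0000 0.0000]
Step 1: x=[5.0000 9.9375] v=[0.0000 -0.2500]
Step 2: x=[4.9961 9.8164] v=[-0.0156 -0.4844]
Step 3: x=[4.9812 9.6440] v=[-0.0596 -0.6895]
Step 4: x=[4.9464 9.4302] v=[-0.1392 -0.8552]
Step 5: x=[4.8827 9.1862] v=[-0.2549 -0.9762]
Step 6: x=[4.7828 8.9232] v=[-0.3997 -1.0521]
Step 7: x=[4.6427 8.6514] v=[-0.5603 -1.0872]

Answer: 4.6427 8.6514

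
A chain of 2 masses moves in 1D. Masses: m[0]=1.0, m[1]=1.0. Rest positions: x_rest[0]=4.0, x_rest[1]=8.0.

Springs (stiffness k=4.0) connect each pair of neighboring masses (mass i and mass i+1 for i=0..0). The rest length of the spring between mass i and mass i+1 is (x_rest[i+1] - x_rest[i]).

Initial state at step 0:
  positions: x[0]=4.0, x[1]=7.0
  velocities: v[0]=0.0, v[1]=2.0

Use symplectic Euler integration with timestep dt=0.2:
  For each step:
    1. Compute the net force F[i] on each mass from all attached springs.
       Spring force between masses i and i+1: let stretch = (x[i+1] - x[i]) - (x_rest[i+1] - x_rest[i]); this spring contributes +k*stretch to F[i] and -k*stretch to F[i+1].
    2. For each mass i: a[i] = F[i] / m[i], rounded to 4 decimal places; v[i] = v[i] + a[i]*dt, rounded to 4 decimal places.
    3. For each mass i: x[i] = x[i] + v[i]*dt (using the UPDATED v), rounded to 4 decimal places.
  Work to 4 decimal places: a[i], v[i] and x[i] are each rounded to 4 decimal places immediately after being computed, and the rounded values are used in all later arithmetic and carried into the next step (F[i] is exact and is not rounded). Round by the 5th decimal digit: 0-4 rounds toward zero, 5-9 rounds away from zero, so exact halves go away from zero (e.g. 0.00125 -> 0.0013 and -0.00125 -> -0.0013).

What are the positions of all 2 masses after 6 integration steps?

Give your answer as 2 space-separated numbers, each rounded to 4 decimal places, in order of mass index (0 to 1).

Answer: 4.3745 9.0255

Derivation:
Step 0: x=[4.0000 7.0000] v=[0.0000 2.0000]
Step 1: x=[3.8400 7.5600] v=[-0.8000 2.8000]
Step 2: x=[3.6352 8.1648] v=[-1.0240 3.0240]
Step 3: x=[3.5151 8.6849] v=[-0.6003 2.6003]
Step 4: x=[3.5822 9.0178] v=[0.3355 1.6645]
Step 5: x=[3.8790 9.1210] v=[1.4840 0.5160]
Step 6: x=[4.3745 9.0255] v=[2.4776 -0.4776]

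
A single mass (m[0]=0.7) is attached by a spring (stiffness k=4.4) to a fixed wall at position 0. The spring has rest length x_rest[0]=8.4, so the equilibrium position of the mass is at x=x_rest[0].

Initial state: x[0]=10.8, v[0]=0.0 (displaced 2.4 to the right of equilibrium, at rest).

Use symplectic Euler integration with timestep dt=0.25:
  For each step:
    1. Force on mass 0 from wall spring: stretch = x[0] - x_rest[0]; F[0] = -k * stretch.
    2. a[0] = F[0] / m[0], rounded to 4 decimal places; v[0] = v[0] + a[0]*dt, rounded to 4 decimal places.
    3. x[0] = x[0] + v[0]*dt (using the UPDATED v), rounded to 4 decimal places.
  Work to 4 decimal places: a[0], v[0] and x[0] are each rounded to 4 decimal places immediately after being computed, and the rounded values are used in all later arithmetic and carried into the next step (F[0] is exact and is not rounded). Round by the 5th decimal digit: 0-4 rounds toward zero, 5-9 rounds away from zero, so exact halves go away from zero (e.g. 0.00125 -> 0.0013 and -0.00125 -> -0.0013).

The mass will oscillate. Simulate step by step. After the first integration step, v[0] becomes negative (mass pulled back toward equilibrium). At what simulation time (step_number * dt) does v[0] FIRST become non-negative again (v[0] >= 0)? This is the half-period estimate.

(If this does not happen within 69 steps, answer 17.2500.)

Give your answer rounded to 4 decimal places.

Answer: 1.2500

Derivation:
Step 0: x=[10.8000] v=[0.0000]
Step 1: x=[9.8572] v=[-3.7714]
Step 2: x=[8.3419] v=[-6.0613]
Step 3: x=[6.8494] v=[-5.9700]
Step 4: x=[5.9661] v=[-3.5334]
Step 5: x=[6.0389] v=[0.2913]
First v>=0 after going negative at step 5, time=1.2500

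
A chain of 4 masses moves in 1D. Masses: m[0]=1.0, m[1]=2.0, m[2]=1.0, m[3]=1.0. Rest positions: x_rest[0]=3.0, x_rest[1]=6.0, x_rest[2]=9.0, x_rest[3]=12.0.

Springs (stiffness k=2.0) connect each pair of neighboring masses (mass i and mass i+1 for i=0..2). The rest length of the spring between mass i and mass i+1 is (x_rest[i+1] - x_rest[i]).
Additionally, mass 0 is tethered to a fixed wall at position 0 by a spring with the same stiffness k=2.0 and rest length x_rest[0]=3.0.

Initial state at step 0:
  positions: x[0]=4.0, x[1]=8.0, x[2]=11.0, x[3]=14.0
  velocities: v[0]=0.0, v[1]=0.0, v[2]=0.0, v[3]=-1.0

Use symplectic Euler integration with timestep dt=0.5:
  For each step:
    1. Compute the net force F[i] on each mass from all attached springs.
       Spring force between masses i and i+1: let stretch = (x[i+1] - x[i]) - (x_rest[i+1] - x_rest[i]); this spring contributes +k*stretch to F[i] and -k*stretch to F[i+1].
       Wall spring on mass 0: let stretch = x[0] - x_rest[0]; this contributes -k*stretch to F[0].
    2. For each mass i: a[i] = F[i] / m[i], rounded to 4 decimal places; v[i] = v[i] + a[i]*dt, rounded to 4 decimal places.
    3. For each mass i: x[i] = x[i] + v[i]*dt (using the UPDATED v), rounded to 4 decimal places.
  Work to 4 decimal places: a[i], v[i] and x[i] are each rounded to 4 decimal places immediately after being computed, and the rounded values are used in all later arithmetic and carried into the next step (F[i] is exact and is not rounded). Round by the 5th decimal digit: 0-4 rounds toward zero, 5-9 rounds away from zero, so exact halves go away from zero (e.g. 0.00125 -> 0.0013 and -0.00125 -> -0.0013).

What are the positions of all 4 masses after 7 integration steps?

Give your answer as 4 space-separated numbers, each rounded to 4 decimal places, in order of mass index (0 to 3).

Answer: 2.3887 4.9883 8.3301 11.1896

Derivation:
Step 0: x=[4.0000 8.0000 11.0000 14.0000] v=[0.0000 0.0000 0.0000 -1.0000]
Step 1: x=[4.0000 7.7500 11.0000 13.5000] v=[0.0000 -0.5000 0.0000 -1.0000]
Step 2: x=[3.8750 7.3750 10.6250 13.2500] v=[-0.2500 -0.7500 -0.7500 -0.5000]
Step 3: x=[3.5625 6.9375 9.9375 13.1875] v=[-0.6250 -0.8750 -1.3750 -0.1250]
Step 4: x=[3.1563 6.4063 9.3750 13.0000] v=[-0.8125 -1.0625 -1.1250 -0.3750]
Step 5: x=[2.7969 5.8047 9.1407 12.5000] v=[-0.7188 -1.2032 -0.4687 -1.0000]
Step 6: x=[2.5430 5.2852 8.9180 11.8204] v=[-0.5079 -1.0391 -0.4454 -1.3593]
Step 7: x=[2.3887 4.9883 8.3301 11.1896] v=[-0.3087 -0.5938 -1.1758 -1.2617]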